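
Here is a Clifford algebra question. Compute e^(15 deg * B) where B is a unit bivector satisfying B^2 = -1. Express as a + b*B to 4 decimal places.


For a unit bivector B with B^2 = -1, the exponential series gives
e^(theta*B) = cos(theta) + sin(theta)*B (the GA analogue of Euler's formula).
theta = 15 degrees = 0.261799 rad
cos(15 deg) = 0.9659
sin(15 deg) = 0.2588
exp(theta*B) = 0.9659 + 0.2588*B


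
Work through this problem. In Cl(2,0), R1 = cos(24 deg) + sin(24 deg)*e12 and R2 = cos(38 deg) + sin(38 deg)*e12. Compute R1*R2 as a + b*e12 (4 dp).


Same-plane rotors commute and their half-angles add:
R1*R2 = cos(a1 + a2) + sin(a1 + a2)*e12.
a1 + a2 = 24 + 38 = 62 deg
cos(62 deg) = 0.4695
sin(62 deg) = 0.8829
R1*R2 = 0.4695 + 0.8829*e12


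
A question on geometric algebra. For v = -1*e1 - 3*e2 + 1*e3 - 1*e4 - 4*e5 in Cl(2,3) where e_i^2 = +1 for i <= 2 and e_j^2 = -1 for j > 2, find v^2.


v^2 = sum of c_i^2 * e_i^2
Positive signature terms (e_i^2 = +1): (-1)^2 + (-3)^2 = 10
Negative signature terms (e_j^2 = -1): 1^2 + (-1)^2 + (-4)^2 = 18
v^2 = 10 - 18 = -8


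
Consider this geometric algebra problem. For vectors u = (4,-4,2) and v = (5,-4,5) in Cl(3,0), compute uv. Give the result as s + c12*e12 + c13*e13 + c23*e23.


In Cl(3,0): e_i^2 = 1, e_ie_j = -e_je_i for i != j.
Scalar part = u . v = 4*5 + (-4)*(-4) + 2*5
= 20 + 16 + 10 = 46
e12 coeff = 4*(-4) - (-4)*5 = -16 - (-20) = 4
e13 coeff = 4*5 - 2*5 = 20 - 10 = 10
e23 coeff = (-4)*5 - 2*(-4) = -20 - (-8) = -12
uv = 46 + 4*e12 + 10*e13 - 12*e23


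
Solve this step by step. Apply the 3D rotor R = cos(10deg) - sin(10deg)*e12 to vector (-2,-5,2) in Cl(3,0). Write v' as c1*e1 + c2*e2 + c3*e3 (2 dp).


Rotor R = cos(10deg) - sin(10deg)*e12
Rotation angle theta = 2 * 10 = 20 degrees in the e12 plane (e1 -> e2).
The component perpendicular to the plane (e3) is invariant: v'_3 = v3 = 2.00
cos(20deg) = 0.9397, sin(20deg) = 0.3420
v'_1 = v1*cos(theta) - v2*sin(theta) = -2*0.9397 - (-5)*0.3420 = -0.17
v'_2 = v1*sin(theta) + v2*cos(theta) = -2*0.3420 + (-5)*0.9397 = -5.38
v' = -0.17*e1 - 5.38*e2 + 2.00*e3


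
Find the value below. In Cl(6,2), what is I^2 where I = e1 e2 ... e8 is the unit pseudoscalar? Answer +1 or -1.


The pseudoscalar I = e1...e_n (product of all n generators) of Cl(p,q) satisfies I^2 = (-1)^(q + n(n-1)/2).
p = 6, q = 2, n = p + q = 8
n(n-1)/2 = 8 * 7 / 2 = 28
Exponent = q + n(n-1)/2 = 2 + 28 = 30
I^2 = (-1)^30 = +1


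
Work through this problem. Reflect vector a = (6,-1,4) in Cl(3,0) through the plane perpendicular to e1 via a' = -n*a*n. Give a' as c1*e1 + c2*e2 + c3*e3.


Reflection formula: a' = -n*a*n, with n = e1 (unit vector, n^2 = 1).
For reflection through hyperplane perp to e1:
The component along e1 flips sign, others stay.
a = (6, -1, 4)
a' = (-6, -1, 4)
a' = -6*e1 - 1*e2 + 4*e3


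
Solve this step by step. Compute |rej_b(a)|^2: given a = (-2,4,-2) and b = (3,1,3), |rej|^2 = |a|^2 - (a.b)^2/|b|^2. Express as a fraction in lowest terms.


|a|^2 = (-2)^2 + 4^2 + (-2)^2 = 24
|b|^2 = 3^2 + 1^2 + 3^2 = 19
a . b = (-2)*3 + 4*1 + (-2)*3 = -8
(a.b)^2 = (-8)^2 = 64
|rej|^2 = 24 - 64/19
= (456 - 64)/19
= 392/19
In lowest terms: 392/19


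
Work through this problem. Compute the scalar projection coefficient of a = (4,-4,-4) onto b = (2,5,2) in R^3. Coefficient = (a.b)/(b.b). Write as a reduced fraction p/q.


Projection coefficient = (a . b) / (b . b)
a . b = 4*2 + (-4)*5 + (-4)*2
= 8 + (-20) + (-8) = -20
b . b = 2^2 + 5^2 + 2^2
= 4 + 25 + 4 = 33
Coefficient = -20/33
In lowest terms: -20/33


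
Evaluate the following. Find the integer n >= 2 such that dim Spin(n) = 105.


dim Spin(n) = dim so(n) = n(n-1)/2.
Solve n(n-1)/2 = 105, i.e. n^2 - n - 210 = 0.
Discriminant = 1 + 8*105 = 841
n = (1 + sqrt(841))/2 = (1 + 29)/2 = 15


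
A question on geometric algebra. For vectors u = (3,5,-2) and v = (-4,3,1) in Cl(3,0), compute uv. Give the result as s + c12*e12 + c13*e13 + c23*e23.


In Cl(3,0): e_i^2 = 1, e_ie_j = -e_je_i for i != j.
Scalar part = u . v = 3*(-4) + 5*3 + (-2)*1
= -12 + 15 + (-2) = 1
e12 coeff = 3*3 - 5*(-4) = 9 - (-20) = 29
e13 coeff = 3*1 - (-2)*(-4) = 3 - 8 = -5
e23 coeff = 5*1 - (-2)*3 = 5 - (-6) = 11
uv = 1 + 29*e12 - 5*e13 + 11*e23


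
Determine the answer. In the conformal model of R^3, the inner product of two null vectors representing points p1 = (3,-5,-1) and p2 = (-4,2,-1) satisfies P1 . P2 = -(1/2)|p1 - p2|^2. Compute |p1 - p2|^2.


p1 - p2 = (7, -7, 0)
|p1 - p2|^2 = 7^2 + (-7)^2 + 0^2
= 49 + 49 + 0
= 98


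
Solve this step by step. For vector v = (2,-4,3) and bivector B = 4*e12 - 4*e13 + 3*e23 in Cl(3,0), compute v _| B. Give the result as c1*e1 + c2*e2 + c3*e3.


Left contraction v _| B = <vB>_1 (grade-1 part of the geometric product vB).
Using e1_|e12 = e2, e2_|e12 = -e1, e1_|e13 = e3, e3_|e13 = -e1, e2_|e23 = e3, e3_|e23 = -e2:
e1 coeff: -v2*b12 - v3*b13 = -(-4)*(4) - (3)*(-4) = 28
e2 coeff: v1*b12 - v3*b23 = (2)*(4) - (3)*(3) = -1
e3 coeff: v1*b13 + v2*b23 = (2)*(-4) + (-4)*(3) = -20
v _| B = 28*e1 - 1*e2 - 20*e3


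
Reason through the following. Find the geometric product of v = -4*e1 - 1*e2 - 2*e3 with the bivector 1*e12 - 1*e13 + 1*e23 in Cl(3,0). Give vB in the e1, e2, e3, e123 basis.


vB has grade-1 (vector) and grade-3 (trivector) parts: vB = (v _| B) + (v ^ B).
Vector part <vB>_1:
  e1: -v2*b12 - v3*b13 = -(-1)*(1) - (-2)*(-1) = -1
  e2: v1*b12 - v3*b23 = (-4)*(1) - (-2)*(1) = -2
  e3: v1*b13 + v2*b23 = (-4)*(-1) + (-1)*(1) = 3
Trivector part <vB>_3:
  e123: v1*b23 - v2*b13 + v3*b12 = (-4)*(1) - (-1)*(-1) + (-2)*(1) = -7
vB = -1*e1 - 2*e2 + 3*e3 - 7*e123


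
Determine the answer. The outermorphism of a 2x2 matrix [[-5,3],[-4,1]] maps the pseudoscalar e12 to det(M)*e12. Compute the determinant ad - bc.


The outermorphism of a linear map f sends e1^e2 to f(e1)^f(e2).
f(e1) = -5*e1 - 4*e2
f(e2) = 3*e1 + 1*e2
f(e1) ^ f(e2) = (-5*e1 - 4*e2) ^ (3*e1 + 1*e2)
= (-5)*1*e12 + (-4)*3*e21
= (-5 - (-12))*e12
= 7*e12
Coefficient = 7


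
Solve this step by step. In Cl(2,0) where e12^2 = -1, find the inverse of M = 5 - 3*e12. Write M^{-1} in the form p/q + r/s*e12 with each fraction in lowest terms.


M = 5 - 3*e12, where e12^2 = -1.
Since M commutes with its reverse ~M = a - b*e12, M * ~M = a^2 - b^2*e12^2 = a^2 + b^2.
So M^{-1} = ~M / (a^2 + b^2) = (a - b*e12)/(a^2 + b^2).
a^2 + b^2 = 25 + 9 = 34
Scalar part = 5/34 = 5/34
Bivector coeff = 3/34 = 3/34
M^{-1} = 5/34 + 3/34*e12


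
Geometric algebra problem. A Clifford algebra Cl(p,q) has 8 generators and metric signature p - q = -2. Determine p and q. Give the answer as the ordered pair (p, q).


We need p + q = 8 and p - q = -2.
Adding: 2p = 8 + (-2) = 6, so p = 3.
Then q = 8 - 3 = 5.
(p, q) = (3, 5)


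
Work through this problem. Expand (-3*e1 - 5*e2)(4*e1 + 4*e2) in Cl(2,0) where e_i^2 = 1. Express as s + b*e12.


Expand: (-3*e1 - 5*e2)(4*e1 + 4*e2)
= (-3)*4*e1e1 + (-3)*4*e1e2 + (-5)*4*e2e1 + (-5)*4*e2e2
Using e1^2 = e2^2 = 1, e2e1 = -e1e2:
Scalar part s = (-3)*4 + (-5)*4 = -12 + (-20) = -32
Bivector part b = (-3)*4 - (-5)*4 = -12 - (-20) = 8
uv = -32 + 8*e12


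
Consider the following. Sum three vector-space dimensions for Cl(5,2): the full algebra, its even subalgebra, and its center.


n = 5 + 2 = 7
Total dim = 2^7 = 128
Even subalgebra dim = 2^6 = 64
n is odd, so center dim = 2
Sum = 128 + 64 + 2 = 194


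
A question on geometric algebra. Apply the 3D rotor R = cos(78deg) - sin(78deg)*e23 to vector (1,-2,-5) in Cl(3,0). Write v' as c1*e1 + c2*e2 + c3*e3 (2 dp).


Rotor R = cos(78deg) - sin(78deg)*e23
Rotation angle theta = 2 * 78 = 156 degrees in the e23 plane (e2 -> e3).
The component perpendicular to the plane (e1) is invariant: v'_1 = v1 = 1.00
cos(156deg) = -0.9135, sin(156deg) = 0.4067
v'_2 = v2*cos(theta) - v3*sin(theta) = -2*(-0.9135) - (-5)*0.4067 = 3.86
v'_3 = v2*sin(theta) + v3*cos(theta) = -2*0.4067 + (-5)*(-0.9135) = 3.75
v' = 1.00*e1 + 3.86*e2 + 3.75*e3


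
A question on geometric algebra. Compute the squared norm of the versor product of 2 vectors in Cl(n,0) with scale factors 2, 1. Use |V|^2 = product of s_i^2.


Each vector v_i has |v_i|^2 = s_i^2
Squared scales: 2^2 = 4, 1^2 = 1
|V|^2 = 4 * 1
= 4


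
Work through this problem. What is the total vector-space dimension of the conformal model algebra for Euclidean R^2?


The conformal model of R^2 uses Cl(3,1): the 2 Euclidean generators plus two extra orthogonal generators e+ (e+^2 = +1) and e- (e-^2 = -1), from which the null vectors e0, einf are built.
Number of generators m = 2 + 2 = 4.
dim Cl(p,q) = 2^m = 2^4 = 16


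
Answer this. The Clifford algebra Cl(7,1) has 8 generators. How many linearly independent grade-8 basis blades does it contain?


Number of grade-k basis blades in Cl(p,q) with n = p + q is C(n, k).
n = 7 + 1 = 8
C(8, 8) = 8! / (8! * 0!)
= 40320 / (40320 * 1)
= 1


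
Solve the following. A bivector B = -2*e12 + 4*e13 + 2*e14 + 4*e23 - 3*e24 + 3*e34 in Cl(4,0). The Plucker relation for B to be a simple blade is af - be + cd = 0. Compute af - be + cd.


Plucker relation: af - be + cd
a*f = (-2)*3 = -6
b*e = 4*(-3) = -12
c*d = 2*4 = 8
af - be + cd = -6 - (-12) + 8
= 14


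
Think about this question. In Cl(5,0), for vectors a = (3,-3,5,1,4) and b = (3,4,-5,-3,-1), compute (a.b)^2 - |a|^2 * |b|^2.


a . b = 3*3 + (-3)*4 + 5*(-5) + 1*(-3) + 4*(-1)
= 9 + (-12) + (-25) + (-3) + (-4) = -35
|a|^2 = 3^2 + (-3)^2 + 5^2 + 1^2 + 4^2 = 60
|b|^2 = 3^2 + 4^2 + (-5)^2 + (-3)^2 + (-1)^2 = 60
(a.b)^2 = (-35)^2 = 1225
|a|^2 * |b|^2 = 60 * 60 = 3600
Result = 1225 - 3600 = -2375


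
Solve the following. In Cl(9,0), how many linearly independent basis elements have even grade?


Even subalgebra dimension = 2^(n-1)
n = 9 + 0 = 9
2^(9 - 1) = 2^8 = 256
Verification: sum of C(9,k) for even k = 1 + 36 + 126 + 84 + 9 = 256
Result = 256


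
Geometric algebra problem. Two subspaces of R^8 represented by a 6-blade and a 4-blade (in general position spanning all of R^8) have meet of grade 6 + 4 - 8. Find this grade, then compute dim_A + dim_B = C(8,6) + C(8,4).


Meet grade = grade(A) + grade(B) - n
= 6 + 4 - 8 = 2
C(8,6) = 28
C(8,4) = 70
dim_A + dim_B = 28 + 70 = 98


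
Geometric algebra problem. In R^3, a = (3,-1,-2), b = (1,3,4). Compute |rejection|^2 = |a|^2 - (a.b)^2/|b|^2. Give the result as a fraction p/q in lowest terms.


|a|^2 = 3^2 + (-1)^2 + (-2)^2 = 14
|b|^2 = 1^2 + 3^2 + 4^2 = 26
a . b = 3*1 + (-1)*3 + (-2)*4 = -8
(a.b)^2 = (-8)^2 = 64
|rej|^2 = 14 - 64/26
= (364 - 64)/26
= 300/26
In lowest terms: 150/13


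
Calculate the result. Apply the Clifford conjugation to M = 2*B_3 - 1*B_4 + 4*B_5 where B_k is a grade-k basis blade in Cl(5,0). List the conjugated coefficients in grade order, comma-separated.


Clifford conjugate sign for grade k: (-1)^(k(k+1)/2)
Grade 3: (-1)^(3*4/2) = (-1)^6 = 1, coeff 2 -> 2
Grade 4: (-1)^(4*5/2) = (-1)^10 = 1, coeff -1 -> -1
Grade 5: (-1)^(5*6/2) = (-1)^15 = -1, coeff 4 -> -4
Conjugated coefficients: 2, -1, -4


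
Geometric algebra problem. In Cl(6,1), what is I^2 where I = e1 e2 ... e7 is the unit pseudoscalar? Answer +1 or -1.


The pseudoscalar I = e1...e_n (product of all n generators) of Cl(p,q) satisfies I^2 = (-1)^(q + n(n-1)/2).
p = 6, q = 1, n = p + q = 7
n(n-1)/2 = 7 * 6 / 2 = 21
Exponent = q + n(n-1)/2 = 1 + 21 = 22
I^2 = (-1)^22 = +1


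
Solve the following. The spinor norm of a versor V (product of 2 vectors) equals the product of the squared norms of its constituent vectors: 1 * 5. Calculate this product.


Spinor norm N(V) = |v1|^2 * |v2|^2 * ... * |v2|^2
= 1 * 5
Running product: 1, 5
N(V) = 5


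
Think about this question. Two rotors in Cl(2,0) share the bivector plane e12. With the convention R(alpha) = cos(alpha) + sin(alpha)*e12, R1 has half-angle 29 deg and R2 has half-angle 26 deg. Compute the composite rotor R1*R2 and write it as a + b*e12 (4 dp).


Same-plane rotors commute and their half-angles add:
R1*R2 = cos(a1 + a2) + sin(a1 + a2)*e12.
a1 + a2 = 29 + 26 = 55 deg
cos(55 deg) = 0.5736
sin(55 deg) = 0.8192
R1*R2 = 0.5736 + 0.8192*e12


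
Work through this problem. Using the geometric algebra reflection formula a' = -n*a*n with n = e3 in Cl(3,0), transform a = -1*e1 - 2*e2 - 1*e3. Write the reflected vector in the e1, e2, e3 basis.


Reflection formula: a' = -n*a*n, with n = e3 (unit vector, n^2 = 1).
For reflection through hyperplane perp to e3:
The component along e3 flips sign, others stay.
a = (-1, -2, -1)
a' = (-1, -2, 1)
a' = -1*e1 - 2*e2 + 1*e3


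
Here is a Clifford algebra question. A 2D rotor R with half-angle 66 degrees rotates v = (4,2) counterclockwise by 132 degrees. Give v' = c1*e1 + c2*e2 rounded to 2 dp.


Rotor R = cos(66deg) - sin(66deg)*e12
Rotation angle theta = 2 * 66 = 132 degrees
v' = R*v*~R rotates v by theta.
cos(132deg) = -0.6691, sin(132deg) = 0.7431
v'_1 = 4*cos(132deg) - 2*sin(132deg)
= 4*(-0.6691) - 2*0.7431
= -4.16
v'_2 = 4*sin(132deg) + 2*cos(132deg)
= 4*0.7431 + 2*(-0.6691)
= 1.63
v' = -4.16*e1 + 1.63*e2


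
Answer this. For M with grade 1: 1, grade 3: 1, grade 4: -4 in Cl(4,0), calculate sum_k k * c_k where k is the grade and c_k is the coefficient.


Grade-weighted sum = sum of grade_k * coefficient_k
1*1 = 1
3*1 = 3
4*(-4) = -16
Total = 1 + 3 + (-16) = -12


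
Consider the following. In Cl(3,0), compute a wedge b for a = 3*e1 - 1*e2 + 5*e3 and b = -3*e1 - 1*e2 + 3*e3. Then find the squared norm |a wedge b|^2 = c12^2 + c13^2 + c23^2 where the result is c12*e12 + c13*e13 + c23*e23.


a wedge b = (a1*b2 - a2*b1)*e12 + (a1*b3 - a3*b1)*e13 + (a2*b3 - a3*b2)*e23
e12 coeff: 3*(-1) - (-1)*(-3) = -3 - 3 = -6
e13 coeff: 3*3 - 5*(-3) = 9 - (-15) = 24
e23 coeff: (-1)*3 - 5*(-1) = -3 - (-5) = 2
|a wedge b|^2 = (-6)^2 + 24^2 + 2^2
= 36 + 576 + 4
= 616


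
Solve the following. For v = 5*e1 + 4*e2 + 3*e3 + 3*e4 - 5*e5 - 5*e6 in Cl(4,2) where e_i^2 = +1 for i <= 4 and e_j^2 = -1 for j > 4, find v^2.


v^2 = sum of c_i^2 * e_i^2
Positive signature terms (e_i^2 = +1): 5^2 + 4^2 + 3^2 + 3^2 = 59
Negative signature terms (e_j^2 = -1): (-5)^2 + (-5)^2 = 50
v^2 = 59 - 50 = 9


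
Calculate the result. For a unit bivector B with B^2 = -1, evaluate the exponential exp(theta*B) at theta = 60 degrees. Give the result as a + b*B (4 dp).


For a unit bivector B with B^2 = -1, the exponential series gives
e^(theta*B) = cos(theta) + sin(theta)*B (the GA analogue of Euler's formula).
theta = 60 degrees = 1.047198 rad
cos(60 deg) = 0.5000
sin(60 deg) = 0.8660
exp(theta*B) = 0.5000 + 0.8660*B


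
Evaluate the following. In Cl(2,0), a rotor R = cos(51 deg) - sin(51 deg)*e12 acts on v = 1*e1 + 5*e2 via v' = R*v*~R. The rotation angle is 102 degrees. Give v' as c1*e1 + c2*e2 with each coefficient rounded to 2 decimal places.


Rotor R = cos(51deg) - sin(51deg)*e12
Rotation angle theta = 2 * 51 = 102 degrees
v' = R*v*~R rotates v by theta.
cos(102deg) = -0.2079, sin(102deg) = 0.9781
v'_1 = 1*cos(102deg) - 5*sin(102deg)
= 1*(-0.2079) - 5*0.9781
= -5.10
v'_2 = 1*sin(102deg) + 5*cos(102deg)
= 1*0.9781 + 5*(-0.2079)
= -0.06
v' = -5.10*e1 - 0.06*e2


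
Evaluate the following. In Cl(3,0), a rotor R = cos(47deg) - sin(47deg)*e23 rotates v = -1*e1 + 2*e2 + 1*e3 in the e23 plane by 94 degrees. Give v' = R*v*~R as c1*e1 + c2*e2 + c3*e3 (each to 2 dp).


Rotor R = cos(47deg) - sin(47deg)*e23
Rotation angle theta = 2 * 47 = 94 degrees in the e23 plane (e2 -> e3).
The component perpendicular to the plane (e1) is invariant: v'_1 = v1 = -1.00
cos(94deg) = -0.0698, sin(94deg) = 0.9976
v'_2 = v2*cos(theta) - v3*sin(theta) = 2*(-0.0698) - 1*0.9976 = -1.14
v'_3 = v2*sin(theta) + v3*cos(theta) = 2*0.9976 + 1*(-0.0698) = 1.93
v' = -1.00*e1 - 1.14*e2 + 1.93*e3


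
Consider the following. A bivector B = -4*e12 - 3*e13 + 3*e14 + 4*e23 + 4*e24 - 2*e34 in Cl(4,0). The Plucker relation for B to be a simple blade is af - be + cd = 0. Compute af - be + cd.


Plucker relation: af - be + cd
a*f = (-4)*(-2) = 8
b*e = (-3)*4 = -12
c*d = 3*4 = 12
af - be + cd = 8 - (-12) + 12
= 32


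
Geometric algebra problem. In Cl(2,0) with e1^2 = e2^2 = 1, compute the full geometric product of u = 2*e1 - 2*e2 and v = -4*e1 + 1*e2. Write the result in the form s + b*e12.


Expand: (2*e1 - 2*e2)(-4*e1 + 1*e2)
= 2*(-4)*e1e1 + 2*1*e1e2 + (-2)*(-4)*e2e1 + (-2)*1*e2e2
Using e1^2 = e2^2 = 1, e2e1 = -e1e2:
Scalar part s = 2*(-4) + (-2)*1 = -8 + (-2) = -10
Bivector part b = 2*1 - (-2)*(-4) = 2 - 8 = -6
uv = -10 - 6*e12


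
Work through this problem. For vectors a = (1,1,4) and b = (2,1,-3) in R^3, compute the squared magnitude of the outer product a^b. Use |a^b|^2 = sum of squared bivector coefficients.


a wedge b = (a1*b2 - a2*b1)*e12 + (a1*b3 - a3*b1)*e13 + (a2*b3 - a3*b2)*e23
e12 coeff: 1*1 - 1*2 = 1 - 2 = -1
e13 coeff: 1*(-3) - 4*2 = -3 - 8 = -11
e23 coeff: 1*(-3) - 4*1 = -3 - 4 = -7
|a wedge b|^2 = (-1)^2 + (-11)^2 + (-7)^2
= 1 + 121 + 49
= 171


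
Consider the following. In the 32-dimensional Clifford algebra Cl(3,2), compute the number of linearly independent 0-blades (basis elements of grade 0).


Number of grade-k basis blades in Cl(p,q) with n = p + q is C(n, k).
n = 3 + 2 = 5
C(5, 0) = 5! / (0! * 5!)
= 120 / (1 * 120)
= 1


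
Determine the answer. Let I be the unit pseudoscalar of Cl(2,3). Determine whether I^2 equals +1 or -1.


The pseudoscalar I = e1...e_n (product of all n generators) of Cl(p,q) satisfies I^2 = (-1)^(q + n(n-1)/2).
p = 2, q = 3, n = p + q = 5
n(n-1)/2 = 5 * 4 / 2 = 10
Exponent = q + n(n-1)/2 = 3 + 10 = 13
I^2 = (-1)^13 = -1


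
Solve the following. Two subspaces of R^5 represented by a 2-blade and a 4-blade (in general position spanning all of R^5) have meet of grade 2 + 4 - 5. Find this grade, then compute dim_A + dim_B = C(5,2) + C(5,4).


Meet grade = grade(A) + grade(B) - n
= 2 + 4 - 5 = 1
C(5,2) = 10
C(5,4) = 5
dim_A + dim_B = 10 + 5 = 15


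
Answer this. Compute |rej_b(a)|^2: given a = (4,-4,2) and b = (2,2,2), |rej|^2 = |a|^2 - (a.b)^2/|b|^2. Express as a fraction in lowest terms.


|a|^2 = 4^2 + (-4)^2 + 2^2 = 36
|b|^2 = 2^2 + 2^2 + 2^2 = 12
a . b = 4*2 + (-4)*2 + 2*2 = 4
(a.b)^2 = 4^2 = 16
|rej|^2 = 36 - 16/12
= (432 - 16)/12
= 416/12
In lowest terms: 104/3


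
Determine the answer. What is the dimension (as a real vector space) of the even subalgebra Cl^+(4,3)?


Even subalgebra dimension = 2^(n-1)
n = 4 + 3 = 7
2^(7 - 1) = 2^6 = 64
Verification: sum of C(7,k) for even k = 1 + 21 + 35 + 7 = 64
Result = 64


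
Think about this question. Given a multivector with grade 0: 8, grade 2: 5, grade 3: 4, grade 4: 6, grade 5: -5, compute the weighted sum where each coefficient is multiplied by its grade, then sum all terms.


Grade-weighted sum = sum of grade_k * coefficient_k
0*8 = 0
2*5 = 10
3*4 = 12
4*6 = 24
5*(-5) = -25
Total = 0 + 10 + 12 + 24 + (-25) = 21


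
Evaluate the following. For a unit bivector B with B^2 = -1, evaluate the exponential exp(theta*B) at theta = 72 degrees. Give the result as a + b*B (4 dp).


For a unit bivector B with B^2 = -1, the exponential series gives
e^(theta*B) = cos(theta) + sin(theta)*B (the GA analogue of Euler's formula).
theta = 72 degrees = 1.256637 rad
cos(72 deg) = 0.3090
sin(72 deg) = 0.9511
exp(theta*B) = 0.3090 + 0.9511*B


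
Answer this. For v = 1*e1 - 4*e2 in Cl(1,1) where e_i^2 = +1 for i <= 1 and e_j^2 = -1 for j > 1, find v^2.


v^2 = sum of c_i^2 * e_i^2
Positive signature terms (e_i^2 = +1): 1^2 = 1
Negative signature terms (e_j^2 = -1): (-4)^2 = 16
v^2 = 1 - 16 = -15


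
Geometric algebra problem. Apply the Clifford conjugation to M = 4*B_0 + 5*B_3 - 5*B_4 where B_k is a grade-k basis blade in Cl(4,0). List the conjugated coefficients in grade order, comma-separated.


Clifford conjugate sign for grade k: (-1)^(k(k+1)/2)
Grade 0: (-1)^(0*1/2) = (-1)^0 = 1, coeff 4 -> 4
Grade 3: (-1)^(3*4/2) = (-1)^6 = 1, coeff 5 -> 5
Grade 4: (-1)^(4*5/2) = (-1)^10 = 1, coeff -5 -> -5
Conjugated coefficients: 4, 5, -5


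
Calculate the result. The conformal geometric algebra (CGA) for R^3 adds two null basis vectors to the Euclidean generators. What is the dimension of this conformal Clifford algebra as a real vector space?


The conformal model of R^3 uses Cl(4,1): the 3 Euclidean generators plus two extra orthogonal generators e+ (e+^2 = +1) and e- (e-^2 = -1), from which the null vectors e0, einf are built.
Number of generators m = 3 + 2 = 5.
dim Cl(p,q) = 2^m = 2^5 = 32


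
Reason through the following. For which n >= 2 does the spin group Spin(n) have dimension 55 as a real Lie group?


dim Spin(n) = dim so(n) = n(n-1)/2.
Solve n(n-1)/2 = 55, i.e. n^2 - n - 110 = 0.
Discriminant = 1 + 8*55 = 441
n = (1 + sqrt(441))/2 = (1 + 21)/2 = 11


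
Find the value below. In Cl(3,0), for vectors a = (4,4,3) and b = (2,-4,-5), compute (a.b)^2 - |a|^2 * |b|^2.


a . b = 4*2 + 4*(-4) + 3*(-5)
= 8 + (-16) + (-15) = -23
|a|^2 = 4^2 + 4^2 + 3^2 = 41
|b|^2 = 2^2 + (-4)^2 + (-5)^2 = 45
(a.b)^2 = (-23)^2 = 529
|a|^2 * |b|^2 = 41 * 45 = 1845
Result = 529 - 1845 = -1316


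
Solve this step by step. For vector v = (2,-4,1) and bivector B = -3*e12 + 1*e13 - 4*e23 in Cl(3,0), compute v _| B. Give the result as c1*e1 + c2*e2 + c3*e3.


Left contraction v _| B = <vB>_1 (grade-1 part of the geometric product vB).
Using e1_|e12 = e2, e2_|e12 = -e1, e1_|e13 = e3, e3_|e13 = -e1, e2_|e23 = e3, e3_|e23 = -e2:
e1 coeff: -v2*b12 - v3*b13 = -(-4)*(-3) - (1)*(1) = -13
e2 coeff: v1*b12 - v3*b23 = (2)*(-3) - (1)*(-4) = -2
e3 coeff: v1*b13 + v2*b23 = (2)*(1) + (-4)*(-4) = 18
v _| B = -13*e1 - 2*e2 + 18*e3


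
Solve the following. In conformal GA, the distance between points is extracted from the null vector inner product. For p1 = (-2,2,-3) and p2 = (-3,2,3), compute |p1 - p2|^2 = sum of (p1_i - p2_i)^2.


p1 - p2 = (1, 0, -6)
|p1 - p2|^2 = 1^2 + 0^2 + (-6)^2
= 1 + 0 + 36
= 37


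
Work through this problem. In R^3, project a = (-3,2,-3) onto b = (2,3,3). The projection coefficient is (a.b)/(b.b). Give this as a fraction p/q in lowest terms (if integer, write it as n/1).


Projection coefficient = (a . b) / (b . b)
a . b = (-3)*2 + 2*3 + (-3)*3
= -6 + 6 + (-9) = -9
b . b = 2^2 + 3^2 + 3^2
= 4 + 9 + 9 = 22
Coefficient = -9/22
In lowest terms: -9/22


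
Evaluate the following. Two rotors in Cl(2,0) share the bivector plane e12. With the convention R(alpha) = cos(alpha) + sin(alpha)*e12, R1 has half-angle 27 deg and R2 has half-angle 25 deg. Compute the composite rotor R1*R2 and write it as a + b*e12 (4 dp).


Same-plane rotors commute and their half-angles add:
R1*R2 = cos(a1 + a2) + sin(a1 + a2)*e12.
a1 + a2 = 27 + 25 = 52 deg
cos(52 deg) = 0.6157
sin(52 deg) = 0.7880
R1*R2 = 0.6157 + 0.7880*e12


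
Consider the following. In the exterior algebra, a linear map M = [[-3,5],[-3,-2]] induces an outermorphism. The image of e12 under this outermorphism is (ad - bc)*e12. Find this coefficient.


The outermorphism of a linear map f sends e1^e2 to f(e1)^f(e2).
f(e1) = -3*e1 - 3*e2
f(e2) = 5*e1 - 2*e2
f(e1) ^ f(e2) = (-3*e1 - 3*e2) ^ (5*e1 - 2*e2)
= (-3)*(-2)*e12 + (-3)*5*e21
= (6 - (-15))*e12
= 21*e12
Coefficient = 21


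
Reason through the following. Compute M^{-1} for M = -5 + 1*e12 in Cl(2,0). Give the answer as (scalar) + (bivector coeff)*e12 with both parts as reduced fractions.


M = -5 + 1*e12, where e12^2 = -1.
Since M commutes with its reverse ~M = a - b*e12, M * ~M = a^2 - b^2*e12^2 = a^2 + b^2.
So M^{-1} = ~M / (a^2 + b^2) = (a - b*e12)/(a^2 + b^2).
a^2 + b^2 = 25 + 1 = 26
Scalar part = -5/26 = -5/26
Bivector coeff = -1/26 = -1/26
M^{-1} = -5/26 - 1/26*e12


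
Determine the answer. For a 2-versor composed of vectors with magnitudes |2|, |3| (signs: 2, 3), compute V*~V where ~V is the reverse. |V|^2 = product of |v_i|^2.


Each vector v_i has |v_i|^2 = s_i^2
Squared scales: 2^2 = 4, 3^2 = 9
|V|^2 = 4 * 9
= 36


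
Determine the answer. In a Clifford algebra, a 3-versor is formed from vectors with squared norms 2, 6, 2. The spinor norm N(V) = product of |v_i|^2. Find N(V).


Spinor norm N(V) = |v1|^2 * |v2|^2 * ... * |v3|^2
= 2 * 6 * 2
Running product: 2, 12, 24
N(V) = 24


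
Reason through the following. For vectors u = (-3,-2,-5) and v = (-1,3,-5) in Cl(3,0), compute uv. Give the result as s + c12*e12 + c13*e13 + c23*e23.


In Cl(3,0): e_i^2 = 1, e_ie_j = -e_je_i for i != j.
Scalar part = u . v = (-3)*(-1) + (-2)*3 + (-5)*(-5)
= 3 + (-6) + 25 = 22
e12 coeff = (-3)*3 - (-2)*(-1) = -9 - 2 = -11
e13 coeff = (-3)*(-5) - (-5)*(-1) = 15 - 5 = 10
e23 coeff = (-2)*(-5) - (-5)*3 = 10 - (-15) = 25
uv = 22 - 11*e12 + 10*e13 + 25*e23


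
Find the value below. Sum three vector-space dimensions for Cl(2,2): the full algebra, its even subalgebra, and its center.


n = 2 + 2 = 4
Total dim = 2^4 = 16
Even subalgebra dim = 2^3 = 8
n is even, so center dim = 1
Sum = 16 + 8 + 1 = 25


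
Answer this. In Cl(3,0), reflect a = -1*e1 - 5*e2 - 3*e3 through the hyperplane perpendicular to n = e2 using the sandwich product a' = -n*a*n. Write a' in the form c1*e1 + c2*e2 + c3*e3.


Reflection formula: a' = -n*a*n, with n = e2 (unit vector, n^2 = 1).
For reflection through hyperplane perp to e2:
The component along e2 flips sign, others stay.
a = (-1, -5, -3)
a' = (-1, 5, -3)
a' = -1*e1 + 5*e2 - 3*e3


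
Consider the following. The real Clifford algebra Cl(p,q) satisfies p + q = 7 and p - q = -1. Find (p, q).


We need p + q = 7 and p - q = -1.
Adding: 2p = 7 + (-1) = 6, so p = 3.
Then q = 7 - 3 = 4.
(p, q) = (3, 4)


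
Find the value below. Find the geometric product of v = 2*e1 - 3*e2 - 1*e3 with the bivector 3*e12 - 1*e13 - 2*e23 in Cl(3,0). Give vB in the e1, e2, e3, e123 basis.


vB has grade-1 (vector) and grade-3 (trivector) parts: vB = (v _| B) + (v ^ B).
Vector part <vB>_1:
  e1: -v2*b12 - v3*b13 = -(-3)*(3) - (-1)*(-1) = 8
  e2: v1*b12 - v3*b23 = (2)*(3) - (-1)*(-2) = 4
  e3: v1*b13 + v2*b23 = (2)*(-1) + (-3)*(-2) = 4
Trivector part <vB>_3:
  e123: v1*b23 - v2*b13 + v3*b12 = (2)*(-2) - (-3)*(-1) + (-1)*(3) = -10
vB = 8*e1 + 4*e2 + 4*e3 - 10*e123


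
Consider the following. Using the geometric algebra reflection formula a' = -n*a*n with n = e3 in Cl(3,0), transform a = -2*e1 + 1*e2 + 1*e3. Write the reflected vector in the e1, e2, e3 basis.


Reflection formula: a' = -n*a*n, with n = e3 (unit vector, n^2 = 1).
For reflection through hyperplane perp to e3:
The component along e3 flips sign, others stay.
a = (-2, 1, 1)
a' = (-2, 1, -1)
a' = -2*e1 + 1*e2 - 1*e3


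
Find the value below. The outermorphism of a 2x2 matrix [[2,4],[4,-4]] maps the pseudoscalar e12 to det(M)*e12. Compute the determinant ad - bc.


The outermorphism of a linear map f sends e1^e2 to f(e1)^f(e2).
f(e1) = 2*e1 + 4*e2
f(e2) = 4*e1 - 4*e2
f(e1) ^ f(e2) = (2*e1 + 4*e2) ^ (4*e1 - 4*e2)
= 2*(-4)*e12 + 4*4*e21
= (-8 - 16)*e12
= -24*e12
Coefficient = -24


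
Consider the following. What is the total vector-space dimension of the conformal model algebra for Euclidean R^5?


The conformal model of R^5 uses Cl(6,1): the 5 Euclidean generators plus two extra orthogonal generators e+ (e+^2 = +1) and e- (e-^2 = -1), from which the null vectors e0, einf are built.
Number of generators m = 5 + 2 = 7.
dim Cl(p,q) = 2^m = 2^7 = 128


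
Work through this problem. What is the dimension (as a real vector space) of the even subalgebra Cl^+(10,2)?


Even subalgebra dimension = 2^(n-1)
n = 10 + 2 = 12
2^(12 - 1) = 2^11 = 2048
Verification: sum of C(12,k) for even k = 1 + 66 + 495 + 924 + 495 + 66 + 1 = 2048
Result = 2048


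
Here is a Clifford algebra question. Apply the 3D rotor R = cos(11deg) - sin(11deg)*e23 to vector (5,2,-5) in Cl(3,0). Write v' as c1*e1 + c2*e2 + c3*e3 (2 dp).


Rotor R = cos(11deg) - sin(11deg)*e23
Rotation angle theta = 2 * 11 = 22 degrees in the e23 plane (e2 -> e3).
The component perpendicular to the plane (e1) is invariant: v'_1 = v1 = 5.00
cos(22deg) = 0.9272, sin(22deg) = 0.3746
v'_2 = v2*cos(theta) - v3*sin(theta) = 2*0.9272 - (-5)*0.3746 = 3.73
v'_3 = v2*sin(theta) + v3*cos(theta) = 2*0.3746 + (-5)*0.9272 = -3.89
v' = 5.00*e1 + 3.73*e2 - 3.89*e3


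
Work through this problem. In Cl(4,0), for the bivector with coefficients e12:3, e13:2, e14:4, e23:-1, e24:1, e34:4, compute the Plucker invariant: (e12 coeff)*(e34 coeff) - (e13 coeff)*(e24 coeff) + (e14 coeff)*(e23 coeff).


Plucker relation: af - be + cd
a*f = 3*4 = 12
b*e = 2*1 = 2
c*d = 4*(-1) = -4
af - be + cd = 12 - 2 + (-4)
= 6


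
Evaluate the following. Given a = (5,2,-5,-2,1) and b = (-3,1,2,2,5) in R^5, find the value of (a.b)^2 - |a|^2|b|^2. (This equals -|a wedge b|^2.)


a . b = 5*(-3) + 2*1 + (-5)*2 + (-2)*2 + 1*5
= -15 + 2 + (-10) + (-4) + 5 = -22
|a|^2 = 5^2 + 2^2 + (-5)^2 + (-2)^2 + 1^2 = 59
|b|^2 = (-3)^2 + 1^2 + 2^2 + 2^2 + 5^2 = 43
(a.b)^2 = (-22)^2 = 484
|a|^2 * |b|^2 = 59 * 43 = 2537
Result = 484 - 2537 = -2053


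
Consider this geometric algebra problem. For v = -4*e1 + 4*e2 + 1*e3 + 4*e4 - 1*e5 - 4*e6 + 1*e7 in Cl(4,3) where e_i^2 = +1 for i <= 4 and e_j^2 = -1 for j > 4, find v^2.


v^2 = sum of c_i^2 * e_i^2
Positive signature terms (e_i^2 = +1): (-4)^2 + 4^2 + 1^2 + 4^2 = 49
Negative signature terms (e_j^2 = -1): (-1)^2 + (-4)^2 + 1^2 = 18
v^2 = 49 - 18 = 31


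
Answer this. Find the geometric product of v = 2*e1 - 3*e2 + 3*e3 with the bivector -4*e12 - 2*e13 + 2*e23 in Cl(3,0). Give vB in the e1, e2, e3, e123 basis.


vB has grade-1 (vector) and grade-3 (trivector) parts: vB = (v _| B) + (v ^ B).
Vector part <vB>_1:
  e1: -v2*b12 - v3*b13 = -(-3)*(-4) - (3)*(-2) = -6
  e2: v1*b12 - v3*b23 = (2)*(-4) - (3)*(2) = -14
  e3: v1*b13 + v2*b23 = (2)*(-2) + (-3)*(2) = -10
Trivector part <vB>_3:
  e123: v1*b23 - v2*b13 + v3*b12 = (2)*(2) - (-3)*(-2) + (3)*(-4) = -14
vB = -6*e1 - 14*e2 - 10*e3 - 14*e123


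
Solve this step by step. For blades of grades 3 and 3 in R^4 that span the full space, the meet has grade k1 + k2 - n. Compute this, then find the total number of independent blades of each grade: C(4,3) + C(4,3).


Meet grade = grade(A) + grade(B) - n
= 3 + 3 - 4 = 2
C(4,3) = 4
C(4,3) = 4
dim_A + dim_B = 4 + 4 = 8


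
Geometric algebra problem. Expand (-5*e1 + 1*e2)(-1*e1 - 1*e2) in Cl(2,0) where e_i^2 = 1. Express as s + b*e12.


Expand: (-5*e1 + 1*e2)(-1*e1 - 1*e2)
= (-5)*(-1)*e1e1 + (-5)*(-1)*e1e2 + 1*(-1)*e2e1 + 1*(-1)*e2e2
Using e1^2 = e2^2 = 1, e2e1 = -e1e2:
Scalar part s = (-5)*(-1) + 1*(-1) = 5 + (-1) = 4
Bivector part b = (-5)*(-1) - 1*(-1) = 5 - (-1) = 6
uv = 4 + 6*e12


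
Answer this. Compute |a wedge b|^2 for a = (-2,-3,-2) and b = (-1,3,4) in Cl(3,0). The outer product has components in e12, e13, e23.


a wedge b = (a1*b2 - a2*b1)*e12 + (a1*b3 - a3*b1)*e13 + (a2*b3 - a3*b2)*e23
e12 coeff: (-2)*3 - (-3)*(-1) = -6 - 3 = -9
e13 coeff: (-2)*4 - (-2)*(-1) = -8 - 2 = -10
e23 coeff: (-3)*4 - (-2)*3 = -12 - (-6) = -6
|a wedge b|^2 = (-9)^2 + (-10)^2 + (-6)^2
= 81 + 100 + 36
= 217


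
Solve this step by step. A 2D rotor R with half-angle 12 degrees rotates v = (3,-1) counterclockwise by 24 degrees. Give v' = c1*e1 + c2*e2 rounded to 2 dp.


Rotor R = cos(12deg) - sin(12deg)*e12
Rotation angle theta = 2 * 12 = 24 degrees
v' = R*v*~R rotates v by theta.
cos(24deg) = 0.9135, sin(24deg) = 0.4067
v'_1 = 3*cos(24deg) - (-1)*sin(24deg)
= 3*0.9135 - (-1)*0.4067
= 3.15
v'_2 = 3*sin(24deg) + (-1)*cos(24deg)
= 3*0.4067 + (-1)*0.9135
= 0.31
v' = 3.15*e1 + 0.31*e2


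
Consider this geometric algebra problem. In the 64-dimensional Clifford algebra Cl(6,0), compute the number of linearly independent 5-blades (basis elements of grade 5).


Number of grade-k basis blades in Cl(p,q) with n = p + q is C(n, k).
n = 6 + 0 = 6
C(6, 5) = 6! / (5! * 1!)
= 720 / (120 * 1)
= 6


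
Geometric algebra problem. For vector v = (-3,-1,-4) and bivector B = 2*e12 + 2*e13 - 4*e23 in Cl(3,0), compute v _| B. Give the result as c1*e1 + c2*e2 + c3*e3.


Left contraction v _| B = <vB>_1 (grade-1 part of the geometric product vB).
Using e1_|e12 = e2, e2_|e12 = -e1, e1_|e13 = e3, e3_|e13 = -e1, e2_|e23 = e3, e3_|e23 = -e2:
e1 coeff: -v2*b12 - v3*b13 = -(-1)*(2) - (-4)*(2) = 10
e2 coeff: v1*b12 - v3*b23 = (-3)*(2) - (-4)*(-4) = -22
e3 coeff: v1*b13 + v2*b23 = (-3)*(2) + (-1)*(-4) = -2
v _| B = 10*e1 - 22*e2 - 2*e3


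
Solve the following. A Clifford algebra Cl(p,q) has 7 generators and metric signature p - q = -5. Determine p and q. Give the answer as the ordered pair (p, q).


We need p + q = 7 and p - q = -5.
Adding: 2p = 7 + (-5) = 2, so p = 1.
Then q = 7 - 1 = 6.
(p, q) = (1, 6)


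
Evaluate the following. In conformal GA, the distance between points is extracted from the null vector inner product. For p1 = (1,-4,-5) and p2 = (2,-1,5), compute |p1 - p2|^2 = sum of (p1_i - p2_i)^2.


p1 - p2 = (-1, -3, -10)
|p1 - p2|^2 = (-1)^2 + (-3)^2 + (-10)^2
= 1 + 9 + 100
= 110


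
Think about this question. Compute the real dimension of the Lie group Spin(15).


Spin(n) double-covers SO(n); both have Lie algebra so(n) of dimension n(n-1)/2.
n = 15
n(n-1) = 15 * 14 = 210
dim Spin(15) = 210/2 = 105


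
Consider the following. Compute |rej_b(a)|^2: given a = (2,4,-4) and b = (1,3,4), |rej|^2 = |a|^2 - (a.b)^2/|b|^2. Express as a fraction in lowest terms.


|a|^2 = 2^2 + 4^2 + (-4)^2 = 36
|b|^2 = 1^2 + 3^2 + 4^2 = 26
a . b = 2*1 + 4*3 + (-4)*4 = -2
(a.b)^2 = (-2)^2 = 4
|rej|^2 = 36 - 4/26
= (936 - 4)/26
= 932/26
In lowest terms: 466/13


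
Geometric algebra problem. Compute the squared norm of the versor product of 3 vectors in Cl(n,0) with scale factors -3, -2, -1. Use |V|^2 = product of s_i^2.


Each vector v_i has |v_i|^2 = s_i^2
Squared scales: (-3)^2 = 9, (-2)^2 = 4, (-1)^2 = 1
|V|^2 = 9 * 4 * 1
= 36


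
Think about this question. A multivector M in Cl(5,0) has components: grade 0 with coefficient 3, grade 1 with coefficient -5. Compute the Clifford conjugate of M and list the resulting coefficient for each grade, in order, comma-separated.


Clifford conjugate sign for grade k: (-1)^(k(k+1)/2)
Grade 0: (-1)^(0*1/2) = (-1)^0 = 1, coeff 3 -> 3
Grade 1: (-1)^(1*2/2) = (-1)^1 = -1, coeff -5 -> 5
Conjugated coefficients: 3, 5


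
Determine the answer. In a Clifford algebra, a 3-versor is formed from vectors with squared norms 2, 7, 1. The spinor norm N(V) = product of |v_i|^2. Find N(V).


Spinor norm N(V) = |v1|^2 * |v2|^2 * ... * |v3|^2
= 2 * 7 * 1
Running product: 2, 14, 14
N(V) = 14


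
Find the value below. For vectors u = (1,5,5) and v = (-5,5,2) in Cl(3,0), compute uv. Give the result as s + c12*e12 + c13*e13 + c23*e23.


In Cl(3,0): e_i^2 = 1, e_ie_j = -e_je_i for i != j.
Scalar part = u . v = 1*(-5) + 5*5 + 5*2
= -5 + 25 + 10 = 30
e12 coeff = 1*5 - 5*(-5) = 5 - (-25) = 30
e13 coeff = 1*2 - 5*(-5) = 2 - (-25) = 27
e23 coeff = 5*2 - 5*5 = 10 - 25 = -15
uv = 30 + 30*e12 + 27*e13 - 15*e23


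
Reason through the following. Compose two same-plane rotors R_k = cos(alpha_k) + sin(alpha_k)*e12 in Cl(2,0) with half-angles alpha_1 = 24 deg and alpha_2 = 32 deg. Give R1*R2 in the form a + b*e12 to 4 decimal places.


Same-plane rotors commute and their half-angles add:
R1*R2 = cos(a1 + a2) + sin(a1 + a2)*e12.
a1 + a2 = 24 + 32 = 56 deg
cos(56 deg) = 0.5592
sin(56 deg) = 0.8290
R1*R2 = 0.5592 + 0.8290*e12


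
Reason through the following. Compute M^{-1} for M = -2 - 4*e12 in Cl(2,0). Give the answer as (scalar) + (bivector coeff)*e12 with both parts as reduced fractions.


M = -2 - 4*e12, where e12^2 = -1.
Since M commutes with its reverse ~M = a - b*e12, M * ~M = a^2 - b^2*e12^2 = a^2 + b^2.
So M^{-1} = ~M / (a^2 + b^2) = (a - b*e12)/(a^2 + b^2).
a^2 + b^2 = 4 + 16 = 20
Scalar part = -2/20 = -1/10
Bivector coeff = 4/20 = 1/5
M^{-1} = -1/10 + 1/5*e12


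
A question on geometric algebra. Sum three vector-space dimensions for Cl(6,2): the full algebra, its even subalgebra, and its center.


n = 6 + 2 = 8
Total dim = 2^8 = 256
Even subalgebra dim = 2^7 = 128
n is even, so center dim = 1
Sum = 256 + 128 + 1 = 385


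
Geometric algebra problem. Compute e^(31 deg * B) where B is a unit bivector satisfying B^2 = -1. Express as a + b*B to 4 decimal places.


For a unit bivector B with B^2 = -1, the exponential series gives
e^(theta*B) = cos(theta) + sin(theta)*B (the GA analogue of Euler's formula).
theta = 31 degrees = 0.541052 rad
cos(31 deg) = 0.8572
sin(31 deg) = 0.5150
exp(theta*B) = 0.8572 + 0.5150*B


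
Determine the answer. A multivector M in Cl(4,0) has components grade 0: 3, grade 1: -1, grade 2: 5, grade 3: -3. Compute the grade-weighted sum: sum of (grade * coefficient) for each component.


Grade-weighted sum = sum of grade_k * coefficient_k
0*3 = 0
1*(-1) = -1
2*5 = 10
3*(-3) = -9
Total = 0 + (-1) + 10 + (-9) = 0


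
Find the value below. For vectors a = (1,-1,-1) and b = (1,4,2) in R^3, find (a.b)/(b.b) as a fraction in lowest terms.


Projection coefficient = (a . b) / (b . b)
a . b = 1*1 + (-1)*4 + (-1)*2
= 1 + (-4) + (-2) = -5
b . b = 1^2 + 4^2 + 2^2
= 1 + 16 + 4 = 21
Coefficient = -5/21
In lowest terms: -5/21


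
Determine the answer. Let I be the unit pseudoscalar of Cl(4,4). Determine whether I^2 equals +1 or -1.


The pseudoscalar I = e1...e_n (product of all n generators) of Cl(p,q) satisfies I^2 = (-1)^(q + n(n-1)/2).
p = 4, q = 4, n = p + q = 8
n(n-1)/2 = 8 * 7 / 2 = 28
Exponent = q + n(n-1)/2 = 4 + 28 = 32
I^2 = (-1)^32 = +1


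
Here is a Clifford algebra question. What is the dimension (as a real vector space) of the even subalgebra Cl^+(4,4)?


Even subalgebra dimension = 2^(n-1)
n = 4 + 4 = 8
2^(8 - 1) = 2^7 = 128
Verification: sum of C(8,k) for even k = 1 + 28 + 70 + 28 + 1 = 128
Result = 128


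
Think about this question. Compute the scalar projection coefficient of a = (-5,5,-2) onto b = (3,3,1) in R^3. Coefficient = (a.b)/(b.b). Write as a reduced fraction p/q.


Projection coefficient = (a . b) / (b . b)
a . b = (-5)*3 + 5*3 + (-2)*1
= -15 + 15 + (-2) = -2
b . b = 3^2 + 3^2 + 1^2
= 9 + 9 + 1 = 19
Coefficient = -2/19
In lowest terms: -2/19


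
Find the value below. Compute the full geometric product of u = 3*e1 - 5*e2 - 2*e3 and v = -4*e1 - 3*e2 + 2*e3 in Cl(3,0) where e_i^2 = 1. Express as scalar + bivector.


In Cl(3,0): e_i^2 = 1, e_ie_j = -e_je_i for i != j.
Scalar part = u . v = 3*(-4) + (-5)*(-3) + (-2)*2
= -12 + 15 + (-4) = -1
e12 coeff = 3*(-3) - (-5)*(-4) = -9 - 20 = -29
e13 coeff = 3*2 - (-2)*(-4) = 6 - 8 = -2
e23 coeff = (-5)*2 - (-2)*(-3) = -10 - 6 = -16
uv = -1 - 29*e12 - 2*e13 - 16*e23


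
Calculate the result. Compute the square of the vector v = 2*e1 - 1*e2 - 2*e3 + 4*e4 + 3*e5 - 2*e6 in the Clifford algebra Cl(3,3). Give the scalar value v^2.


v^2 = sum of c_i^2 * e_i^2
Positive signature terms (e_i^2 = +1): 2^2 + (-1)^2 + (-2)^2 = 9
Negative signature terms (e_j^2 = -1): 4^2 + 3^2 + (-2)^2 = 29
v^2 = 9 - 29 = -20


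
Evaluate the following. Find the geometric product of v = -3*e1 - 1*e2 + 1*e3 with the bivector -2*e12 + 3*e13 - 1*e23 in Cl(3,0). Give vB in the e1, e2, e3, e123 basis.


vB has grade-1 (vector) and grade-3 (trivector) parts: vB = (v _| B) + (v ^ B).
Vector part <vB>_1:
  e1: -v2*b12 - v3*b13 = -(-1)*(-2) - (1)*(3) = -5
  e2: v1*b12 - v3*b23 = (-3)*(-2) - (1)*(-1) = 7
  e3: v1*b13 + v2*b23 = (-3)*(3) + (-1)*(-1) = -8
Trivector part <vB>_3:
  e123: v1*b23 - v2*b13 + v3*b12 = (-3)*(-1) - (-1)*(3) + (1)*(-2) = 4
vB = -5*e1 + 7*e2 - 8*e3 + 4*e123


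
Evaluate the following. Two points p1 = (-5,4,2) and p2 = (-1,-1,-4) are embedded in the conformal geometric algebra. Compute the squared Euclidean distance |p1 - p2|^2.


p1 - p2 = (-4, 5, 6)
|p1 - p2|^2 = (-4)^2 + 5^2 + 6^2
= 16 + 25 + 36
= 77


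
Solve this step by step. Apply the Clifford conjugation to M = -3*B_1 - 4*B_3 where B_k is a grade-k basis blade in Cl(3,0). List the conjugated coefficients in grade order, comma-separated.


Clifford conjugate sign for grade k: (-1)^(k(k+1)/2)
Grade 1: (-1)^(1*2/2) = (-1)^1 = -1, coeff -3 -> 3
Grade 3: (-1)^(3*4/2) = (-1)^6 = 1, coeff -4 -> -4
Conjugated coefficients: 3, -4


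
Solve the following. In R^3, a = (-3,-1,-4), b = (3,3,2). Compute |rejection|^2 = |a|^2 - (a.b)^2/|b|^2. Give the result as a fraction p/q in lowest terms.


|a|^2 = (-3)^2 + (-1)^2 + (-4)^2 = 26
|b|^2 = 3^2 + 3^2 + 2^2 = 22
a . b = (-3)*3 + (-1)*3 + (-4)*2 = -20
(a.b)^2 = (-20)^2 = 400
|rej|^2 = 26 - 400/22
= (572 - 400)/22
= 172/22
In lowest terms: 86/11
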